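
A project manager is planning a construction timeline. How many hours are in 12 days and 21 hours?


Days: 12
Extra hours: 21
Hours per day: 24
Days to hours: 12 x 24 = 288
Total: 288 + 21 = 309

309


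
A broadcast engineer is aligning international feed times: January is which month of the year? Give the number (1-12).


Calendar month order:
1. January <--
2. February
January is month number 1

1


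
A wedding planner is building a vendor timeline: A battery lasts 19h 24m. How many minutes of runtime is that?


Hours: 19
Extra minutes: 24
Minutes per hour: 60
Hours to minutes: 19 x 60 = 1140
Total: 1140 + 24 = 1164

1164


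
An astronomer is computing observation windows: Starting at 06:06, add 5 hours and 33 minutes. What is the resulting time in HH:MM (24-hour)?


Start time: 06:06
Adding: 5 hours 33 minutes
Minutes: 6 + 33 = 39
Hours: 6 + 5 + 0 = 11
Result: 11:39

11:39


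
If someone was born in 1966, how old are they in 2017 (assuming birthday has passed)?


Birth year: 1966
Current year: 2017
Age = current year - birth year
Age = 2017 - 1966 = 51

51


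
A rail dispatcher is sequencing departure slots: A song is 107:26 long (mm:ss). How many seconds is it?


Minutes: 107
Extra seconds: 26
Seconds per minute: 60
Minutes to seconds: 107 x 60 = 6420
Total: 6420 + 26 = 6446

6446


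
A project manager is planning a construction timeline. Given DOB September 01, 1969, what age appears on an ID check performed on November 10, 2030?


Birth: 1969-09-01
Reference: 2030-11-10
Year difference: 2030 - 1969 = 61
Has birthday (09-01) occurred by 11-10? Yes
Age in full years: 61

61


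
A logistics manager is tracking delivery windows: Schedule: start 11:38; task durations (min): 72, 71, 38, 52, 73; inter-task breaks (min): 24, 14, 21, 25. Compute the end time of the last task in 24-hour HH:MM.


Start: 11:38 = 698 min from midnight
  after task 1 (72 min): 12:50
  after break (24 min): 13:14
  after task 2 (71 min): 14:25
  after break (14 min): 14:39
  after task 3 (38 min): 15:17
  after break (21 min): 15:38
  after task 4 (52 min): 16:30
  after break (25 min): 16:55
  after task 5 (73 min): 18:08
Total elapsed: 390 minutes
End time: 18:08

18:08


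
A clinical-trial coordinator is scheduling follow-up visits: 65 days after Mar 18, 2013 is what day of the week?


Start: 2013-03-18 (Monday)
Step 1 - find target date: add 65 days
  2013-03-18 + 65 days = 2013-05-22
Step 2 - day of week:
  65 mod 7 = 2
  Monday + 2 days -> Wednesday
Result: Wednesday (2013-05-22)

Wednesday


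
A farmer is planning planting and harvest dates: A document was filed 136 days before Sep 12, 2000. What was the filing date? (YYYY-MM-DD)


Start: 2000-09-12
Subtracting 136 days
Days already passed in September: 12
After going back through September: 124 more days to subtract
August 2000: 31 days, 93 remaining
July 2000: 31 days, 62 remaining
June 2000: 30 days, 32 remaining
May 2000: 31 days, 1 remaining
Result: 2000-04-29

2000-04-29


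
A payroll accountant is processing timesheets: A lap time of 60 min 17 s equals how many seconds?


Minutes: 60
Seconds: 17
Convert minutes to seconds: 60 x 60 = 3600
Add remaining seconds: 3600 + 17 = 3617

3617


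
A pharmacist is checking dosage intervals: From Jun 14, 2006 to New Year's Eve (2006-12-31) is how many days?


Start: June 14, 2006
End: December 31, 2006
Days left in June: 16
July: 31
August: 31
September: 30
October: 31
... plus remaining months
Sum of remaining months: 184
Total: 16 + 184 = 200

200


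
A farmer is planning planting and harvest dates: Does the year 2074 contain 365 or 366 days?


Year: 2074
Check leap year rules:
Divisible by 4? No
2074 is not a leap year
Days: 365

365


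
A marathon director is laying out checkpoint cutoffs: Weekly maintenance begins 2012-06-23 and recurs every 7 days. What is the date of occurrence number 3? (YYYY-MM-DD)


First occurrence: 2012-06-23 (occurrence 1)
Each occurrence is 7 days after the previous.
Occurrence 3 is 2 weeks after the first.
2 weeks = 14 days
2012-06-23 + 14 days = 2012-07-07

2012-07-07


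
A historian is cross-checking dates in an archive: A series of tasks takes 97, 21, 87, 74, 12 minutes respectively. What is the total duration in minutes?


Durations: 97, 21, 87, 74, 12
Running sum: 97
+ 21 = 118
+ 87 = 205
+ 74 = 279
+ 12 = 291
Total duration: 291 minutes
That is 4 hours and 51 minutes

291


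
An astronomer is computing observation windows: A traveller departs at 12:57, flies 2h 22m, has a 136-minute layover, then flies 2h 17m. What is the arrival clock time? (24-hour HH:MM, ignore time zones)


Depart: 12:57
Leg 1: +142 min -> 15:19
Layover: +136 min -> 17:35
Leg 2: +137 min -> 19:52
Total travel: 415 minutes = 6h 55m
Arrival: 19:52

19:52


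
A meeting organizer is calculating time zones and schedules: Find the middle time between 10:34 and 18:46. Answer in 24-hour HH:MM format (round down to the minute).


Start time: 10:34 = 634 minutes from midnight
End time: 18:46 = 1126 minutes from midnight
Sum: 634 + 1126 = 1760
Midpoint: 1760 / 2 = 880 minutes
Convert: 880 / 60 = 14 hours, 40 minutes
Result: 14:40

14:40


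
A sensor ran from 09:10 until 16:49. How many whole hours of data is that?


Start: 09:10
End: 16:49
Hour difference: 16 - 9 = 7 hours
Minute difference: 49 - 10 = 39 minutes
Total minutes: 459
Complete hours: 459 / 60 = 7 (remainder 39)

7


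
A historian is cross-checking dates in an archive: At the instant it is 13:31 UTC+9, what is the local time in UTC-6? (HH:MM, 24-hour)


Local time: 13:31 at UTC+9 (offset 9h)
Target zone: UTC-6 (offset -6h)
Difference: -6 - (9) = -15 hours
Calculation: 13 + (-15) = -2
Wraparound: (-2) mod 24 = 22
Result: 22:31

22:31


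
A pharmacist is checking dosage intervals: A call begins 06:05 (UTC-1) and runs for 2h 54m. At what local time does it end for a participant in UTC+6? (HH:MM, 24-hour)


Start: 06:05 in UTC-1
Step 1 - add duration:
  minutes: 5 + 54 = 59
  hours: 6 + 2 + 0 = 8
  end in UTC-1: 08:59
Step 2 - convert UTC-1 -> UTC+6:
  offset difference: 6 - (-1) = 7 hours
  8 + (7) = 15 -> mod 24 = 15
Result: 15:59 in UTC+6

15:59


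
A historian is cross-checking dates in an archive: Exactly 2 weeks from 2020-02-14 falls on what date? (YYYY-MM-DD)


Start: 2020-02-14
Weeks to add: 2
Convert to days: 2 x 7 = 14 days
Add 14 days to 2020-02-14
Result: 2020-02-28

2020-02-28


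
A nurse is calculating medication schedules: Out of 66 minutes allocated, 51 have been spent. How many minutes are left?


Total budget: 66 minutes
Time used: 51 minutes
Remaining: 66 - 51 = 15 minutes
Percent used: 77.3%
Percent remaining: 22.7%

15


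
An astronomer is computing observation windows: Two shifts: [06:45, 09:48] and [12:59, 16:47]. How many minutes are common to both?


Interval A: [405, 588] minutes from midnight
Interval B: [779, 1007] minutes from midnight
Overlap start = max(405, 779) = 779
Overlap end = min(588, 1007) = 588
End <= start, so the intervals do not overlap: 0 minutes

0


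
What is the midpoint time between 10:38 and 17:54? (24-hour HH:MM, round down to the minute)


Start time: 10:38 = 638 minutes from midnight
End time: 17:54 = 1074 minutes from midnight
Sum: 638 + 1074 = 1712
Midpoint: 1712 / 2 = 856 minutes
Convert: 856 / 60 = 14 hours, 16 minutes
Result: 14:16

14:16


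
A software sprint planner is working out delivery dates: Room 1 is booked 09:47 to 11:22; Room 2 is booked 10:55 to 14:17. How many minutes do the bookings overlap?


Interval A: [587, 682] minutes from midnight
Interval B: [655, 857] minutes from midnight
Overlap start = max(587, 655) = 655
Overlap end = min(682, 857) = 682
Overlap = 682 - 655 = 27 minutes

27


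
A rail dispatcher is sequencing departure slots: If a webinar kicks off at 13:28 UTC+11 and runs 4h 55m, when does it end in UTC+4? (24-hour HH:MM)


Start: 13:28 in UTC+11
Step 1 - add duration:
  minutes: 28 + 55 = 83 (carry 1h)
  hours: 13 + 4 + 1 = 18
  end in UTC+11: 18:23
Step 2 - convert UTC+11 -> UTC+4:
  offset difference: 4 - (11) = -7 hours
  18 + (-7) = 11 -> mod 24 = 11
Result: 11:23 in UTC+4

11:23


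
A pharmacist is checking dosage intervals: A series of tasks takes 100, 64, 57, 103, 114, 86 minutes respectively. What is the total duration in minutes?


Durations: 100, 64, 57, 103, 114, 86
Running sum: 100
+ 64 = 164
+ 57 = 221
+ 103 = 324
+ 114 = 438
+ 86 = 524
Total duration: 524 minutes
That is 8 hours and 44 minutes

524


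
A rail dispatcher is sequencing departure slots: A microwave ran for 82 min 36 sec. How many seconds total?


Minutes: 82
Extra seconds: 36
Seconds per minute: 60
Minutes to seconds: 82 x 60 = 4920
Total: 4920 + 36 = 4956

4956


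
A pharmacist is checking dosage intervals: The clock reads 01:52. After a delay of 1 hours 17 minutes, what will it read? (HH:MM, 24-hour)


Start time: 01:52
Adding: 1 hours 17 minutes
Minutes: 52 + 17 = 69
Minute overflow: 69 >= 60, so carry 1 hour, minutes = 9
Hours: 1 + 1 + 1 = 3
Result: 03:09

03:09


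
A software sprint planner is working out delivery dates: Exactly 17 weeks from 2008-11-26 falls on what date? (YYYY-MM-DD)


Start: 2008-11-26
Weeks to add: 17
Convert to days: 17 x 7 = 119 days
Add 119 days to 2008-11-26
Result: 2009-03-25

2009-03-25


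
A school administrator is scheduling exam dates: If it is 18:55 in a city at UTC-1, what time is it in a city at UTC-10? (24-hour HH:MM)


Local time: 18:55 at UTC-1 (offset -1h)
Target zone: UTC-10 (offset -10h)
Difference: -10 - (-1) = -9 hours
Calculation: 18 + (-9) = 9
Result: 09:55

09:55


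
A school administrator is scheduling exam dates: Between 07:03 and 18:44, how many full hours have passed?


Start: 07:03
End: 18:44
Hour difference: 18 - 7 = 11 hours
Minute difference: 44 - 3 = 41 minutes
Total minutes: 701
Complete hours: 701 / 60 = 11 (remainder 41)

11


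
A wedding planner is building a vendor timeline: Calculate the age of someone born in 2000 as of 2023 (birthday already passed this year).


Birth year: 2000
Current year: 2023
Age = current year - birth year
Age = 2023 - 2000 = 23

23


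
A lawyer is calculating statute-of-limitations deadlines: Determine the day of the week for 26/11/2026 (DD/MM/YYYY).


Date: 2026-11-26
January 1, 2026 is a Thursday
Day of year: 330
Offset from Jan 1: 329 days
329 mod 7 = 0
Result: Thursday

Thursday


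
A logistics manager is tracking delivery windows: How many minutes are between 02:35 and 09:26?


Start time: 02:35 = 155 minutes from midnight
End time: 09:26 = 566 minutes from midnight
Difference: 566 - 155 = 411 minutes
That is 6 hours and 51 minutes

411


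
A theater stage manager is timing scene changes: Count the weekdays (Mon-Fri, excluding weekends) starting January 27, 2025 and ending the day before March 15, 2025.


Start: 2025-01-27 (Monday)
End (exclusive): 2025-03-15 (Saturday)
Total calendar days: 47
Full weeks: 47 // 7 = 6 -> 30 weekdays
Remaining 5 days starting on Monday:
  Mon(w), Tue(w), Wed(w), Thu(w), Fri(w) -> 5 weekdays
Total business days: 30 + 5 = 35

35


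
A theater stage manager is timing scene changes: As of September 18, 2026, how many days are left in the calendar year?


Start: September 18, 2026
End: December 31, 2026
Days left in September: 12
October: 31
November: 30
December: 31
Sum of remaining months: 92
Total: 12 + 92 = 104

104


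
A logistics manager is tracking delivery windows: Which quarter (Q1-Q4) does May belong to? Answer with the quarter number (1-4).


Month: May (month 5)
Q1: January-March (months 1-3)
Q2: April-June (months 4-6)
Q3: July-September (months 7-9)
Q4: October-December (months 10-12)
Month 5 falls in Q2

2


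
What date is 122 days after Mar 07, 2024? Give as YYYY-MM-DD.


Start: 2024-03-07
Adding 122 days
Days remaining in March: 24
After March: 98 days still to add
April 2024: 30 days, 68 remaining
May 2024: 31 days, 37 remaining
June 2024: 30 days, 7 remaining
July 2024 has 31 days, need 7
Result: 2024-07-07

2024-07-07


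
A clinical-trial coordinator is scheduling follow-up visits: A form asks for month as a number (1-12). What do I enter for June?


Calendar month order:
5. May
6. June <--
7. July
June is month number 6

6


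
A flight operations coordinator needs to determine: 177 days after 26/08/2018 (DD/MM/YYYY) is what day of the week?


Start: 2018-08-26 (Sunday)
Step 1 - find target date: add 177 days
  2018-08-26 + 177 days = 2019-02-19
Step 2 - day of week:
  177 mod 7 = 2
  Sunday + 2 days -> Tuesday
Result: Tuesday (2019-02-19)

Tuesday


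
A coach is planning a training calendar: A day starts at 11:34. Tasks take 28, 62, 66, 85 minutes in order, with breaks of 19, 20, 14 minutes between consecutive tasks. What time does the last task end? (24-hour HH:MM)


Start: 11:34 = 694 min from midnight
  after task 1 (28 min): 12:02
  after break (19 min): 12:21
  after task 2 (62 min): 13:23
  after break (20 min): 13:43
  after task 3 (66 min): 14:49
  after break (14 min): 15:03
  after task 4 (85 min): 16:28
Total elapsed: 294 minutes
End time: 16:28

16:28


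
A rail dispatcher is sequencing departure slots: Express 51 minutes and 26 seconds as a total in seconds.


Minutes: 51
Seconds: 26
Convert minutes to seconds: 51 x 60 = 3060
Add remaining seconds: 3060 + 26 = 3086

3086


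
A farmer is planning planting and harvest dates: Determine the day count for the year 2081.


Year: 2081
Check leap year rules:
Divisible by 4? No
2081 is not a leap year
Days: 365

365


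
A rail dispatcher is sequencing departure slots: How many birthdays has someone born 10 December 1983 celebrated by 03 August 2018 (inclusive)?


Birth: 1983-12-10
Reference: 2018-08-03
Year difference: 2018 - 1983 = 35
Has birthday (12-10) occurred by 08-03? No
Birthday not yet reached this year -> subtract 1
Age in full years: 34

34


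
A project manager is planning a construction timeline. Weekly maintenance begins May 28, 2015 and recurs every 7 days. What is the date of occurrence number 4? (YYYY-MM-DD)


First occurrence: 2015-05-28 (occurrence 1)
Each occurrence is 7 days after the previous.
Occurrence 4 is 3 weeks after the first.
3 weeks = 21 days
2015-05-28 + 21 days = 2015-06-18

2015-06-18


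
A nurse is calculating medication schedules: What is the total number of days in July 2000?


Month: July
Year: 2000
July is a 31-day month
Total: 31 days

31


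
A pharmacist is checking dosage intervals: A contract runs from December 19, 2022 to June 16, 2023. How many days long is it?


Start date: 2022-12-19
End date: 2023-06-16
Dec 2022: +13 days
Jan 2023: +31 days
Feb 2023: +28 days
... (4 more months)
Total: 179 days

179


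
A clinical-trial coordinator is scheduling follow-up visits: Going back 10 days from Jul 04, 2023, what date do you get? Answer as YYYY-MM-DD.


Start: 2023-07-04
Subtracting 10 days
Days already passed in July: 4
After going back through July: 6 more days to subtract
June 2023 has 30 days, need 6
Result: 2023-06-24

2023-06-24


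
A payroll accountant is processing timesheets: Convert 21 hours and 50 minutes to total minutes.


Hours: 21
Minutes: 50
Convert hours to minutes: 21 x 60 = 1260
Add remaining minutes: 1260 + 50 = 1310

1310


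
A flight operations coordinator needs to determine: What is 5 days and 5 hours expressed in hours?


Days: 5
Extra hours: 5
Hours per day: 24
Days to hours: 5 x 24 = 120
Total: 120 + 5 = 125

125


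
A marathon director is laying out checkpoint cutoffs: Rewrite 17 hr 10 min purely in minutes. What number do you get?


Hours: 17
Extra minutes: 10
Minutes per hour: 60
Hours to minutes: 17 x 60 = 1020
Total: 1020 + 10 = 1030

1030


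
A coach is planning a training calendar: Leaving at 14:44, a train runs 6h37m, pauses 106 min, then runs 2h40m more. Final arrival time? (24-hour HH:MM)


Depart: 14:44
Leg 1: +397 min -> 21:21
Layover: +106 min -> 23:07
Leg 2: +160 min -> 01:47
Total travel: 663 minutes = 11h 3m
Arrival: 01:47

01:47


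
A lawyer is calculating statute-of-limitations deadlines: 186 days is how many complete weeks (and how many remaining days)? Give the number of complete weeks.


Total days: 186
Days per week: 7
Division: 186 / 7 = 26 remainder 4
Complete weeks: 26
Remaining days: 4

26


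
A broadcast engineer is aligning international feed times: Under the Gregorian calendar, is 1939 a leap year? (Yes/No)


Year: 1939
Divisible by 4? 1939 / 4 = 484.75 -> No
Not divisible by 4, so NOT a leap year

No


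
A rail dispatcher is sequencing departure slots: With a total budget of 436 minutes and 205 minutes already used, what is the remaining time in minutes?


Total budget: 436 minutes
Time used: 205 minutes
Remaining: 436 - 205 = 231 minutes
Percent used: 47.0%
Percent remaining: 53.0%

231


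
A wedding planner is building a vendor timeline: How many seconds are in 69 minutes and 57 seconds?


Minutes: 69
Seconds: 57
Convert minutes to seconds: 69 x 60 = 4140
Add remaining seconds: 4140 + 57 = 4197

4197


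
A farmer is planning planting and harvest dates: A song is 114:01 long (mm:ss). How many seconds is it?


Minutes: 114
Extra seconds: 1
Seconds per minute: 60
Minutes to seconds: 114 x 60 = 6840
Total: 6840 + 1 = 6841

6841


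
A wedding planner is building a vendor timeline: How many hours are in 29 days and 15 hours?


Days: 29
Extra hours: 15
Hours per day: 24
Days to hours: 29 x 24 = 696
Total: 696 + 15 = 711

711


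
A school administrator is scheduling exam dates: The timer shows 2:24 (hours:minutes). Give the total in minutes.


Hours: 2
Minutes: 24
Convert hours to minutes: 2 x 60 = 120
Add remaining minutes: 120 + 24 = 144

144


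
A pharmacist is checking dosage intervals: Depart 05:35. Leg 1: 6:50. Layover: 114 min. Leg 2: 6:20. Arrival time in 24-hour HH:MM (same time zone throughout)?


Depart: 05:35
Leg 1: +410 min -> 12:25
Layover: +114 min -> 14:19
Leg 2: +380 min -> 20:39
Total travel: 904 minutes = 15h 4m
Arrival: 20:39

20:39


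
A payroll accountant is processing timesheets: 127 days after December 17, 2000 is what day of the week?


Start: 2000-12-17 (Sunday)
Step 1 - find target date: add 127 days
  2000-12-17 + 127 days = 2001-04-23
Step 2 - day of week:
  127 mod 7 = 1
  Sunday + 1 days -> Monday
Result: Monday (2001-04-23)

Monday


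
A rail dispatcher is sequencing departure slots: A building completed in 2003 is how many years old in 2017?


Birth year: 2003
Current year: 2017
Age = current year - birth year
Age = 2017 - 2003 = 14

14


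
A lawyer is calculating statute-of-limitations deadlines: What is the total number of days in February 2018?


Month: February
Year: 2018
2018 is not a leap year
February has 28 days
Total: 28 days

28


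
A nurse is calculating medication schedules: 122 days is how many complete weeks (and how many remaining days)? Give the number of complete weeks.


Total days: 122
Days per week: 7
Division: 122 / 7 = 17 remainder 3
Complete weeks: 17
Remaining days: 3

17


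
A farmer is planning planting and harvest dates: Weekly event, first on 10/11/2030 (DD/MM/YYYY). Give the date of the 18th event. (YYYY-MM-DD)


First occurrence: 2030-11-10 (occurrence 1)
Each occurrence is 7 days after the previous.
Occurrence 18 is 17 weeks after the first.
17 weeks = 119 days
2030-11-10 + 119 days = 2031-03-09

2031-03-09


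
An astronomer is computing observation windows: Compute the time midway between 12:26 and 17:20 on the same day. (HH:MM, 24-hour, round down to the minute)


Start time: 12:26 = 746 minutes from midnight
End time: 17:20 = 1040 minutes from midnight
Sum: 746 + 1040 = 1786
Midpoint: 1786 / 2 = 893 minutes
Convert: 893 / 60 = 14 hours, 53 minutes
Result: 14:53

14:53


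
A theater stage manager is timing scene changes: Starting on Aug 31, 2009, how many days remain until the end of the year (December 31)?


Start: August 31, 2009
End: December 31, 2009
Days left in August: 0
September: 30
October: 31
November: 30
December: 31
Sum of remaining months: 122
Total: 0 + 122 = 122

122


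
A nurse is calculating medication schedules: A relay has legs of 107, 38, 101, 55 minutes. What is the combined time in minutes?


Durations: 107, 38, 101, 55
Running sum: 107
+ 38 = 145
+ 101 = 246
+ 55 = 301
Total duration: 301 minutes
That is 5 hours and 1 minutes

301


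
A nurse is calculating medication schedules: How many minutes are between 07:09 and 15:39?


Start time: 07:09 = 429 minutes from midnight
End time: 15:39 = 939 minutes from midnight
Difference: 939 - 429 = 510 minutes
That is 8 hours and 30 minutes

510


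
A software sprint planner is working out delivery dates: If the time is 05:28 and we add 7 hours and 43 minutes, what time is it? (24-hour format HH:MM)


Start time: 05:28
Adding: 7 hours 43 minutes
Minutes: 28 + 43 = 71
Minute overflow: 71 >= 60, so carry 1 hour, minutes = 11
Hours: 5 + 7 + 1 = 13
Result: 13:11

13:11


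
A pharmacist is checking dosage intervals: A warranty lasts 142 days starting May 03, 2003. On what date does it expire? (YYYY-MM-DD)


Start: 2003-05-03
Adding 142 days
Days remaining in May: 28
After May: 114 days still to add
June 2003: 30 days, 84 remaining
July 2003: 31 days, 53 remaining
August 2003: 31 days, 22 remaining
September 2003 has 30 days, need 22
Result: 2003-09-22

2003-09-22


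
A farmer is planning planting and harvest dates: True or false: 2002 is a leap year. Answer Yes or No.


Year: 2002
Divisible by 4? 2002 / 4 = 500.5 -> No
Not divisible by 4, so NOT a leap year

No


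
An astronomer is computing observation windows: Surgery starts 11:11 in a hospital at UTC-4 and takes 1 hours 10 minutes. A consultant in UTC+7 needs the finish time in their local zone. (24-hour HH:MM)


Start: 11:11 in UTC-4
Step 1 - add duration:
  minutes: 11 + 10 = 21
  hours: 11 + 1 + 0 = 12
  end in UTC-4: 12:21
Step 2 - convert UTC-4 -> UTC+7:
  offset difference: 7 - (-4) = 11 hours
  12 + (11) = 23 -> mod 24 = 23
Result: 23:21 in UTC+7

23:21


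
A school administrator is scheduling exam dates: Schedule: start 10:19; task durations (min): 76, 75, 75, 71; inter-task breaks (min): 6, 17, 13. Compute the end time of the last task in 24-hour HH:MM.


Start: 10:19 = 619 min from midnight
  after task 1 (76 min): 11:35
  after break (6 min): 11:41
  after task 2 (75 min): 12:56
  after break (17 min): 13:13
  after task 3 (75 min): 14:28
  after break (13 min): 14:41
  after task 4 (71 min): 15:52
Total elapsed: 333 minutes
End time: 15:52

15:52


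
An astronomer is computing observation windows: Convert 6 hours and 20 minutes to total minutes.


Hours: 6
Extra minutes: 20
Minutes per hour: 60
Hours to minutes: 6 x 60 = 360
Total: 360 + 20 = 380

380


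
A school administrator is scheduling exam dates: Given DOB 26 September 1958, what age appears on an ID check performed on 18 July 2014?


Birth: 1958-09-26
Reference: 2014-07-18
Year difference: 2014 - 1958 = 56
Has birthday (09-26) occurred by 07-18? No
Birthday not yet reached this year -> subtract 1
Age in full years: 55

55


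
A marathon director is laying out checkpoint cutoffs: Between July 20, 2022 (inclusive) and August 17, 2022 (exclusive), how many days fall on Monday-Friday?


Start: 2022-07-20 (Wednesday)
End (exclusive): 2022-08-17 (Wednesday)
Total calendar days: 28
Full weeks: 28 // 7 = 4 -> 20 weekdays
Remaining 0 days starting on Wednesday:
Total business days: 20 + 0 = 20

20


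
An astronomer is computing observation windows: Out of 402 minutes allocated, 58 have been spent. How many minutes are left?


Total budget: 402 minutes
Time used: 58 minutes
Remaining: 402 - 58 = 344 minutes
Percent used: 14.4%
Percent remaining: 85.6%

344


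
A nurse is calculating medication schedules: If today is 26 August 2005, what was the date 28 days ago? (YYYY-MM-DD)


Start: 2005-08-26
Subtracting 28 days
Days already passed in August: 26
After going back through August: 2 more days to subtract
July 2005 has 31 days, need 2
Result: 2005-07-29

2005-07-29


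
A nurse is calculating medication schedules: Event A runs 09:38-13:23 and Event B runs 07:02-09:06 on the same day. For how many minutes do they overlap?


Interval A: [578, 803] minutes from midnight
Interval B: [422, 546] minutes from midnight
Overlap start = max(578, 422) = 578
Overlap end = min(803, 546) = 546
End <= start, so the intervals do not overlap: 0 minutes

0


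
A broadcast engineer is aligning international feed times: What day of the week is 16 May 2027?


Date: 2027-05-16
January 1, 2027 is a Friday
Day of year: 136
Offset from Jan 1: 135 days
135 mod 7 = 2
Result: Sunday

Sunday


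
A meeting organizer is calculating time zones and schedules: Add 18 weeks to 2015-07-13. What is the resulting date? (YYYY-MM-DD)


Start: 2015-07-13
Weeks to add: 18
Convert to days: 18 x 7 = 126 days
Add 126 days to 2015-07-13
Result: 2015-11-16

2015-11-16


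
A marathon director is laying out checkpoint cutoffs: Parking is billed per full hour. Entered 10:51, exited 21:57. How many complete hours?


Start: 10:51
End: 21:57
Hour difference: 21 - 10 = 11 hours
Minute difference: 57 - 51 = 6 minutes
Total minutes: 666
Complete hours: 666 / 60 = 11 (remainder 6)

11


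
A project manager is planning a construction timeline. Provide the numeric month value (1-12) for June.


Calendar month order:
5. May
6. June <--
7. July
June is month number 6

6


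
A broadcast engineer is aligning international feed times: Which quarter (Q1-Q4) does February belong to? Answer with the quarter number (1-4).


Month: February (month 2)
Q1: January-March (months 1-3)
Q2: April-June (months 4-6)
Q3: July-September (months 7-9)
Q4: October-December (months 10-12)
Month 2 falls in Q1

1


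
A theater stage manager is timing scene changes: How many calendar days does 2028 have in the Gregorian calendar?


Year: 2028
Check leap year rules:
Divisible by 4? Yes
Divisible by 100? No
2028 is a leap year
Days: 366

366


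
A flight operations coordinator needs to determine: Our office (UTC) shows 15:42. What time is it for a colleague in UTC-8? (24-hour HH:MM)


Local time: 15:42 at UTC (offset 0h)
Target zone: UTC-8 (offset -8h)
Difference: -8 - (0) = -8 hours
Calculation: 15 + (-8) = 7
Result: 07:42

07:42


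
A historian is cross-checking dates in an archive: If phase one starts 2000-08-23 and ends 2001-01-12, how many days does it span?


Start date: 2000-08-23
End date: 2001-01-12
Aug 2000: +9 days
Sep 2000: +30 days
Oct 2000: +31 days
... (3 more months)
Total: 142 days

142


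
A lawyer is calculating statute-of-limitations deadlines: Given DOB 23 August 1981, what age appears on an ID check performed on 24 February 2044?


Birth: 1981-08-23
Reference: 2044-02-24
Year difference: 2044 - 1981 = 63
Has birthday (08-23) occurred by 02-24? No
Birthday not yet reached this year -> subtract 1
Age in full years: 62

62


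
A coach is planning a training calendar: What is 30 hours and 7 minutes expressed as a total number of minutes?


Hours: 30
Minutes: 7
Convert hours to minutes: 30 x 60 = 1800
Add remaining minutes: 1800 + 7 = 1807

1807


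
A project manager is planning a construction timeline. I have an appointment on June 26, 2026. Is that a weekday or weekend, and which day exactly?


Date: 2026-06-26
January 1, 2026 is a Thursday
Day of year: 177
Offset from Jan 1: 176 days
176 mod 7 = 1
Result: Friday

Friday


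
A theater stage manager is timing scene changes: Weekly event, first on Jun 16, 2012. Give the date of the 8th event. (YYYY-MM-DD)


First occurrence: 2012-06-16 (occurrence 1)
Each occurrence is 7 days after the previous.
Occurrence 8 is 7 weeks after the first.
7 weeks = 49 days
2012-06-16 + 49 days = 2012-08-04

2012-08-04


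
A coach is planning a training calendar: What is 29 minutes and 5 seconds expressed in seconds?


Minutes: 29
Extra seconds: 5
Seconds per minute: 60
Minutes to seconds: 29 x 60 = 1740
Total: 1740 + 5 = 1745

1745


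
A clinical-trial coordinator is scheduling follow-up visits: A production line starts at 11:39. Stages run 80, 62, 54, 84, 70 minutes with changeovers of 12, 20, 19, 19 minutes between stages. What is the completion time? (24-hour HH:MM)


Start: 11:39 = 699 min from midnight
  after task 1 (80 min): 12:59
  after break (12 min): 13:11
  after task 2 (62 min): 14:13
  after break (20 min): 14:33
  after task 3 (54 min): 15:27
  after break (19 min): 15:46
  after task 4 (84 min): 17:10
  after break (19 min): 17:29
  after task 5 (70 min): 18:39
Total elapsed: 420 minutes
End time: 18:39

18:39


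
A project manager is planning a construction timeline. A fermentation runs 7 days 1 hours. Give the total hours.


Days: 7
Extra hours: 1
Hours per day: 24
Days to hours: 7 x 24 = 168
Total: 168 + 1 = 169

169


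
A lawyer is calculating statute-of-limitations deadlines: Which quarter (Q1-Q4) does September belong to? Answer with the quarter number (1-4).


Month: September (month 9)
Q1: January-March (months 1-3)
Q2: April-June (months 4-6)
Q3: July-September (months 7-9)
Q4: October-December (months 10-12)
Month 9 falls in Q3

3


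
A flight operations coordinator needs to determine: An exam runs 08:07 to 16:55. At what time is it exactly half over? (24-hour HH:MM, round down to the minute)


Start time: 08:07 = 487 minutes from midnight
End time: 16:55 = 1015 minutes from midnight
Sum: 487 + 1015 = 1502
Midpoint: 1502 / 2 = 751 minutes
Convert: 751 / 60 = 12 hours, 31 minutes
Result: 12:31

12:31


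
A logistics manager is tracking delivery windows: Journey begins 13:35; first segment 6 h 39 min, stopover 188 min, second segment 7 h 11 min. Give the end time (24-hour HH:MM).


Depart: 13:35
Leg 1: +399 min -> 20:14
Layover: +188 min -> 23:22
Leg 2: +431 min -> 06:33
Total travel: 1018 minutes = 16h 58m
Arrival: 06:33

06:33


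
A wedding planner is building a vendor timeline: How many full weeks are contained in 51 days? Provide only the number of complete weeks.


Total days: 51
Days per week: 7
Division: 51 / 7 = 7 remainder 2
Complete weeks: 7
Remaining days: 2

7


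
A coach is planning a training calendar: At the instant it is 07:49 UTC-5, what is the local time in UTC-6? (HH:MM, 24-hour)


Local time: 07:49 at UTC-5 (offset -5h)
Target zone: UTC-6 (offset -6h)
Difference: -6 - (-5) = -1 hours
Calculation: 7 + (-1) = 6
Result: 06:49

06:49


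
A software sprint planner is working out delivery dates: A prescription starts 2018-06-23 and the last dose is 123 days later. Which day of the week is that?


Start: 2018-06-23 (Saturday)
Step 1 - find target date: add 123 days
  2018-06-23 + 123 days = 2018-10-24
Step 2 - day of week:
  123 mod 7 = 4
  Saturday + 4 days -> Wednesday
Result: Wednesday (2018-10-24)

Wednesday


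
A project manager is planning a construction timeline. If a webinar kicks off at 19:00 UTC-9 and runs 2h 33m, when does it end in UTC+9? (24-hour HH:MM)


Start: 19:00 in UTC-9
Step 1 - add duration:
  minutes: 0 + 33 = 33
  hours: 19 + 2 + 0 = 21
  end in UTC-9: 21:33
Step 2 - convert UTC-9 -> UTC+9:
  offset difference: 9 - (-9) = 18 hours
  21 + (18) = 39 -> mod 24 = 15
Result: 15:33 in UTC+9

15:33


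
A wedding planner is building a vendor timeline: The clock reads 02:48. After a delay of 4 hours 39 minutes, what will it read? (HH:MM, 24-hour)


Start time: 02:48
Adding: 4 hours 39 minutes
Minutes: 48 + 39 = 87
Minute overflow: 87 >= 60, so carry 1 hour, minutes = 27
Hours: 2 + 4 + 1 = 7
Result: 07:27

07:27


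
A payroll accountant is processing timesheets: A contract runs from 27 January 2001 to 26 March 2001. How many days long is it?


Start date: 2001-01-27
End date: 2001-03-26
Jan 2001: +5 days
Feb 2001: +28 days
Mar 2001: +25 days
Total: 58 days

58


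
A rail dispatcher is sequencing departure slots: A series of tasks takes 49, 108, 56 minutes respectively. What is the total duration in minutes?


Durations: 49, 108, 56
Running sum: 49
+ 108 = 157
+ 56 = 213
Total duration: 213 minutes
That is 3 hours and 33 minutes

213


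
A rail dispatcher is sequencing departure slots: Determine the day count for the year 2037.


Year: 2037
Check leap year rules:
Divisible by 4? No
2037 is not a leap year
Days: 365

365


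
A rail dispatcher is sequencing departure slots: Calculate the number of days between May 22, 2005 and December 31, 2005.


Start: May 22, 2005
End: December 31, 2005
Days left in May: 9
June: 30
July: 31
August: 31
September: 30
... plus remaining months
Sum of remaining months: 214
Total: 9 + 214 = 223

223


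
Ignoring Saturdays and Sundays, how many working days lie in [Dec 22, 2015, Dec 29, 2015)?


Start: 2015-12-22 (Tuesday)
End (exclusive): 2015-12-29 (Tuesday)
Total calendar days: 7
Full weeks: 7 // 7 = 1 -> 5 weekdays
Remaining 0 days starting on Tuesday:
Total business days: 5 + 0 = 5

5


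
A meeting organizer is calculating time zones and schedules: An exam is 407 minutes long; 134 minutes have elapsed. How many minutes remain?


Total budget: 407 minutes
Time used: 134 minutes
Remaining: 407 - 134 = 273 minutes
Percent used: 32.9%
Percent remaining: 67.1%

273


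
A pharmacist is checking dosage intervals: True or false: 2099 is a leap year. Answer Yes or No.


Year: 2099
Divisible by 4? 2099 / 4 = 524.75 -> No
Not divisible by 4, so NOT a leap year

No


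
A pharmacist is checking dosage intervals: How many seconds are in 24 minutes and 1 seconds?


Minutes: 24
Seconds: 1
Convert minutes to seconds: 24 x 60 = 1440
Add remaining seconds: 1440 + 1 = 1441

1441


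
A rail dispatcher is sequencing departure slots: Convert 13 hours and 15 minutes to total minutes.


Hours: 13
Extra minutes: 15
Minutes per hour: 60
Hours to minutes: 13 x 60 = 780
Total: 780 + 15 = 795

795


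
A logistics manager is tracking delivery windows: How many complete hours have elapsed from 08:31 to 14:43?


Start: 08:31
End: 14:43
Hour difference: 14 - 8 = 6 hours
Minute difference: 43 - 31 = 12 minutes
Total minutes: 372
Complete hours: 372 / 60 = 6 (remainder 12)

6


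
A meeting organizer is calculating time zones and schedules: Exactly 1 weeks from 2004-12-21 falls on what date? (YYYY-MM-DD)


Start: 2004-12-21
Weeks to add: 1
Convert to days: 1 x 7 = 7 days
Add 7 days to 2004-12-21
Result: 2004-12-28

2004-12-28


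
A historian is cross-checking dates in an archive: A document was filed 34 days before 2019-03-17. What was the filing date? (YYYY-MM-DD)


Start: 2019-03-17
Subtracting 34 days
Days already passed in March: 17
After going back through March: 17 more days to subtract
February 2019 has 28 days, need 17
Result: 2019-02-11

2019-02-11


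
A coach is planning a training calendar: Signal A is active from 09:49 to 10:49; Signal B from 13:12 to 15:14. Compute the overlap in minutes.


Interval A: [589, 649] minutes from midnight
Interval B: [792, 914] minutes from midnight
Overlap start = max(589, 792) = 792
Overlap end = min(649, 914) = 649
End <= start, so the intervals do not overlap: 0 minutes

0


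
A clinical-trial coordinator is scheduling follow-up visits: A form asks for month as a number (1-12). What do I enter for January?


Calendar month order:
1. January <--
2. February
January is month number 1

1


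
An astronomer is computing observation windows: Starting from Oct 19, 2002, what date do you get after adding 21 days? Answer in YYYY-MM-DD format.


Start: 2002-10-19
Adding 21 days
Days remaining in October: 12
After October: 9 days still to add
November 2002 has 30 days, need 9
Result: 2002-11-09

2002-11-09


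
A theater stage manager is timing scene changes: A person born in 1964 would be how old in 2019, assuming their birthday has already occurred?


Birth year: 1964
Current year: 2019
Age = current year - birth year
Age = 2019 - 1964 = 55

55


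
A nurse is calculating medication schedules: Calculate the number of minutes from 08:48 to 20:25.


Start time: 08:48 = 528 minutes from midnight
End time: 20:25 = 1225 minutes from midnight
Difference: 1225 - 528 = 697 minutes
That is 11 hours and 37 minutes

697


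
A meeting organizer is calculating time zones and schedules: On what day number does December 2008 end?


Month: December
Year: 2008
December is a 31-day month
Total: 31 days

31


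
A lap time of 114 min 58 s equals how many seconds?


Minutes: 114
Seconds: 58
Convert minutes to seconds: 114 x 60 = 6840
Add remaining seconds: 6840 + 58 = 6898

6898


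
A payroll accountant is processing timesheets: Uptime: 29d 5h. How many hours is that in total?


Days: 29
Extra hours: 5
Hours per day: 24
Days to hours: 29 x 24 = 696
Total: 696 + 5 = 701

701


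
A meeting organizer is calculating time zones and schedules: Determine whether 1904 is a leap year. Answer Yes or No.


Year: 1904
Divisible by 4? 1904 / 4 = 476.0 -> Yes
Divisible by 100? 1904 / 100 = 19.04 -> No
Divisible by 4 but not 100, so it IS a leap year

Yes


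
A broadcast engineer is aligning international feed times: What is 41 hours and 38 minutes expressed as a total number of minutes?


Hours: 41
Minutes: 38
Convert hours to minutes: 41 x 60 = 2460
Add remaining minutes: 2460 + 38 = 2498

2498


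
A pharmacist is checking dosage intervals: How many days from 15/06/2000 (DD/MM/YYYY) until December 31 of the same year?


Start: June 15, 2000
End: December 31, 2000
Days left in June: 15
July: 31
August: 31
September: 30
October: 31
... plus remaining months
Sum of remaining months: 184
Total: 15 + 184 = 199

199


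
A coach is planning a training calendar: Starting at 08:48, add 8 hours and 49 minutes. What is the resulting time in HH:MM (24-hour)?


Start time: 08:48
Adding: 8 hours 49 minutes
Minutes: 48 + 49 = 97
Minute overflow: 97 >= 60, so carry 1 hour, minutes = 37
Hours: 8 + 8 + 1 = 17
Result: 17:37

17:37


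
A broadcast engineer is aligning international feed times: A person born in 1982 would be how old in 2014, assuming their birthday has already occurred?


Birth year: 1982
Current year: 2014
Age = current year - birth year
Age = 2014 - 1982 = 32

32


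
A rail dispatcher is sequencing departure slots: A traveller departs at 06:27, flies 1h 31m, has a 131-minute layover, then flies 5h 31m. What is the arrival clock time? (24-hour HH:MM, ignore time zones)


Depart: 06:27
Leg 1: +91 min -> 07:58
Layover: +131 min -> 10:09
Leg 2: +331 min -> 15:40
Total travel: 553 minutes = 9h 13m
Arrival: 15:40

15:40


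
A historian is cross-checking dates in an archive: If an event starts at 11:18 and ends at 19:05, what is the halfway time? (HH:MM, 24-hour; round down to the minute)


Start time: 11:18 = 678 minutes from midnight
End time: 19:05 = 1145 minutes from midnight
Sum: 678 + 1145 = 1823
Midpoint: 1823 / 2 = 911 minutes
Convert: 911 / 60 = 15 hours, 11 minutes
Result: 15:11

15:11


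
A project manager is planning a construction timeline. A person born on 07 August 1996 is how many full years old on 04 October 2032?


Birth: 1996-08-07
Reference: 2032-10-04
Year difference: 2032 - 1996 = 36
Has birthday (08-07) occurred by 10-04? Yes
Age in full years: 36

36


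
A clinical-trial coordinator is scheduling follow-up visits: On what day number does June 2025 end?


Month: June
Year: 2025
June is a 30-day month
Total: 30 days

30


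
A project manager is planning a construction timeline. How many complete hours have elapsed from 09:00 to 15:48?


Start: 09:00
End: 15:48
Hour difference: 15 - 9 = 6 hours
Minute difference: 48 - 0 = 48 minutes
Total minutes: 408
Complete hours: 408 / 60 = 6 (remainder 48)

6
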